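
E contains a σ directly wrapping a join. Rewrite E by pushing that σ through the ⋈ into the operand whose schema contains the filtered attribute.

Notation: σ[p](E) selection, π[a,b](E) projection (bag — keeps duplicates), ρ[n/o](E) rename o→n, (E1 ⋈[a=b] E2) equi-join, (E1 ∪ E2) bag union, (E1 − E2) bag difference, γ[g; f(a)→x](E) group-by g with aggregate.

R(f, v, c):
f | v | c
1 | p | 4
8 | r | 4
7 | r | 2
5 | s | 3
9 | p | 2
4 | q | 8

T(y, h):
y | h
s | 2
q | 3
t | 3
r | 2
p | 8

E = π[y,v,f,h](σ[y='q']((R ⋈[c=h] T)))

σ filters on y, owned by the right side.
E' = π[y,v,f,h]((R ⋈[c=h] σ[y='q'](T)))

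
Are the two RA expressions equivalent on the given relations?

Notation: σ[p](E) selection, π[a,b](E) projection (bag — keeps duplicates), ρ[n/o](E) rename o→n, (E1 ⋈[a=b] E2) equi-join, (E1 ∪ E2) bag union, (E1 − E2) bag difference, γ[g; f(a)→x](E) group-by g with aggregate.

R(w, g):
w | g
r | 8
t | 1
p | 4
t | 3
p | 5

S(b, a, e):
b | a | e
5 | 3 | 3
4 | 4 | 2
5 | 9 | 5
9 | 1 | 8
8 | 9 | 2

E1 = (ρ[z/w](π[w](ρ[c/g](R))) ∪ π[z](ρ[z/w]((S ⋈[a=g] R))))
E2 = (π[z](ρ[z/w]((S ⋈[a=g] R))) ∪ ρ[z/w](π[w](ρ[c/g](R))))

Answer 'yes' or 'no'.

E1 subexpression sizes:
  R → 5
  ρ[c/g](R) → 5
  π[w](ρ[c/g](R)) → 5
  ρ[z/w](π[w](ρ[c/g](R))) → 5
  S → 5
  R → 5
  (S ⋈[a=g] R) → 3
  ρ[z/w]((S ⋈[a=g] R)) → 3
  π[z](ρ[z/w]((S ⋈[a=g] R))) → 3
  (ρ[z/w](π[w](ρ[c/g](R))) ∪ π[z](ρ[z/w]((S ⋈[a=g] R)))) → 8
E2 subexpression sizes:
  S → 5
  R → 5
  (S ⋈[a=g] R) → 3
  ρ[z/w]((S ⋈[a=g] R)) → 3
  π[z](ρ[z/w]((S ⋈[a=g] R))) → 3
  R → 5
  ρ[c/g](R) → 5
  π[w](ρ[c/g](R)) → 5
  ρ[z/w](π[w](ρ[c/g](R))) → 5
  (π[z](ρ[z/w]((S ⋈[a=g] R))) ∪ ρ[z/w](π[w](ρ[c/g](R)))) → 8

E1 and E2 produce the same multiset:
z
p
p
p
r
t
t
t
t

yes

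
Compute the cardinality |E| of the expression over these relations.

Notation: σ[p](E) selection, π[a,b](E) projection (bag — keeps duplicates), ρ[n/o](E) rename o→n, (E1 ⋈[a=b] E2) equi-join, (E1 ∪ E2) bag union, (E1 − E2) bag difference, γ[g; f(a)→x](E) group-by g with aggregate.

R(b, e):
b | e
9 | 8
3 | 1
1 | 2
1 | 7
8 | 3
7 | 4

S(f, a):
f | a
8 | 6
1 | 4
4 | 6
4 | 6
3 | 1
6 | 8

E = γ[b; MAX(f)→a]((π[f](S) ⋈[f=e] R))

Stepwise |·|:
  S → 6
  π[f](S) → 6
  R → 6
  (π[f](S) ⋈[f=e] R) → 5
  γ[b; MAX(f)→a]((π[f](S) ⋈[f=e] R)) → 4

|E| = 4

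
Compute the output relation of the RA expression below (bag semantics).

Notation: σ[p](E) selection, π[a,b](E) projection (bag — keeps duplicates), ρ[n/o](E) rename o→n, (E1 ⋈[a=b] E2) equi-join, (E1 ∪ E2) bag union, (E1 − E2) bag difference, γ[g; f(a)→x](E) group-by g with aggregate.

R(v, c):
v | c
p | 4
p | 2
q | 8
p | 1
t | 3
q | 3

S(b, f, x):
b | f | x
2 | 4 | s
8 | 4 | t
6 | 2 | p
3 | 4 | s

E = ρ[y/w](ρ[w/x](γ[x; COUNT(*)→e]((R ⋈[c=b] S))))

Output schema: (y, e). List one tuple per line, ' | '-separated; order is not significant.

Row counts bottom-up:
  R → 6
  S → 4
  (R ⋈[c=b] S) → 4
  γ[x; COUNT(*)→e]((R ⋈[c=b] S)) → 2
  ρ[w/x](γ[x; COUNT(*)→e]((R ⋈[c=b] S))) → 2
  ρ[y/w](ρ[w/x](γ[x; COUNT(*)→e]((R ⋈[c=b] S)))) → 2

== RESULT ==
y | e
s | 3
t | 1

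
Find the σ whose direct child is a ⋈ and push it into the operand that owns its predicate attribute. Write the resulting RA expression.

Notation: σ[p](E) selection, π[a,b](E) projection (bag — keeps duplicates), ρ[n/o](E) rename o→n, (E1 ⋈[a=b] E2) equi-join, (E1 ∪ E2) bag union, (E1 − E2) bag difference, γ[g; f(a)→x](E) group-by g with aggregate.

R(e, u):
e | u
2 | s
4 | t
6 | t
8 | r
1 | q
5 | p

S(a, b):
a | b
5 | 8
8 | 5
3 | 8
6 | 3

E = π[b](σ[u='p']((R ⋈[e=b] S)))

σ filters on u, owned by the left side.
E' = π[b]((σ[u='p'](R) ⋈[e=b] S))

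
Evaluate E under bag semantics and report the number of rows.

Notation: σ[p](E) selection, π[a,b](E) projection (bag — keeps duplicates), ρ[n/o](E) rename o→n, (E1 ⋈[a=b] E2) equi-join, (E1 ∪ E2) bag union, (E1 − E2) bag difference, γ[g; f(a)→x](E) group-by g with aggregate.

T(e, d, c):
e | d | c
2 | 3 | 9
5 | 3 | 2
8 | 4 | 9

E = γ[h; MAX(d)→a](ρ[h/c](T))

Subexpression sizes:
  T → 3
  ρ[h/c](T) → 3
  γ[h; MAX(d)→a](ρ[h/c](T)) → 2

|E| = 2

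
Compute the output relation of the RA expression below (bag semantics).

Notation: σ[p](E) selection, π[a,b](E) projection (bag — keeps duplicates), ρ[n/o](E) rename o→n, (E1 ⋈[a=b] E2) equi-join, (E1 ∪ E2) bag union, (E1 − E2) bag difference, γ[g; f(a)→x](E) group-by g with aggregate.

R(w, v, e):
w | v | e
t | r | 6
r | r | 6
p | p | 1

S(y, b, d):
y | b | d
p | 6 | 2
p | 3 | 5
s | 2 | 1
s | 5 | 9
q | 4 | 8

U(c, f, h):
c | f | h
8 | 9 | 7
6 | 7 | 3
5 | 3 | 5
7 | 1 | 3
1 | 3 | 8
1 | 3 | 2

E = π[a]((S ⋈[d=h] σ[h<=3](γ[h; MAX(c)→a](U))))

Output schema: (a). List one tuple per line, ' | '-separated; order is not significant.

Stepwise |·|:
  S → 5
  U → 6
  γ[h; MAX(c)→a](U) → 5
  σ[h<=3](γ[h; MAX(c)→a](U)) → 2
  (S ⋈[d=h] σ[h<=3](γ[h; MAX(c)→a](U))) → 1
  π[a]((S ⋈[d=h] σ[h<=3](γ[h; MAX(c)→a](U)))) → 1

== RESULT ==
a
1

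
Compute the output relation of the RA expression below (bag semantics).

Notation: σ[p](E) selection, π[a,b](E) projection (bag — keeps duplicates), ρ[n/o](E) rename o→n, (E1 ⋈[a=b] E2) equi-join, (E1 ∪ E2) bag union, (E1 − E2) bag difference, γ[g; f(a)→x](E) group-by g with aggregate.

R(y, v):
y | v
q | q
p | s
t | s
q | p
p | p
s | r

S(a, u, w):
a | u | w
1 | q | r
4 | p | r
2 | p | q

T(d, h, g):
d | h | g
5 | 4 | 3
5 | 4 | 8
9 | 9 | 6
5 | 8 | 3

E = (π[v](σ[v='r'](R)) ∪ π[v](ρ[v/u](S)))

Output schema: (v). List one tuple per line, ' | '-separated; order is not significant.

Per-node cardinality:
  R → 6
  σ[v='r'](R) → 1
  π[v](σ[v='r'](R)) → 1
  S → 3
  ρ[v/u](S) → 3
  π[v](ρ[v/u](S)) → 3
  (π[v](σ[v='r'](R)) ∪ π[v](ρ[v/u](S))) → 4

== RESULT ==
v
p
p
q
r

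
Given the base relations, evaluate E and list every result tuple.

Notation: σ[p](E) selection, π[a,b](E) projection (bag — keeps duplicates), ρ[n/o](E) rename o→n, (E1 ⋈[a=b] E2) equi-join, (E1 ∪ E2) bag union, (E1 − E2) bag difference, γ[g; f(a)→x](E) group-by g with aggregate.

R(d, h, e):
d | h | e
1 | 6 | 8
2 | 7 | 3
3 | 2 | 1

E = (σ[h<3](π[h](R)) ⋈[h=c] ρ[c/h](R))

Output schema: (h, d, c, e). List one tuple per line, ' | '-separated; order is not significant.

Row counts bottom-up:
  R → 3
  π[h](R) → 3
  σ[h<3](π[h](R)) → 1
  R → 3
  ρ[c/h](R) → 3
  (σ[h<3](π[h](R)) ⋈[h=c] ρ[c/h](R)) → 1

== RESULT ==
h | d | c | e
2 | 3 | 2 | 1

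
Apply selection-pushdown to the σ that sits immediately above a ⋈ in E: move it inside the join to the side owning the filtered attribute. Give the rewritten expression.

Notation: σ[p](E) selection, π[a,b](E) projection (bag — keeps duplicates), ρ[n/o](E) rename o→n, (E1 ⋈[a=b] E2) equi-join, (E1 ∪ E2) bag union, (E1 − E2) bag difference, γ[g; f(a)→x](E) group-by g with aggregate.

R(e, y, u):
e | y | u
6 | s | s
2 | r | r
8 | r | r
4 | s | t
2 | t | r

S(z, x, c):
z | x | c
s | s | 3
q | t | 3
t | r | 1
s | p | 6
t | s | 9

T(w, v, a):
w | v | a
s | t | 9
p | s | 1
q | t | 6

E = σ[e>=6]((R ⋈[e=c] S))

σ filters on e, owned by the left side.
E' = (σ[e>=6](R) ⋈[e=c] S)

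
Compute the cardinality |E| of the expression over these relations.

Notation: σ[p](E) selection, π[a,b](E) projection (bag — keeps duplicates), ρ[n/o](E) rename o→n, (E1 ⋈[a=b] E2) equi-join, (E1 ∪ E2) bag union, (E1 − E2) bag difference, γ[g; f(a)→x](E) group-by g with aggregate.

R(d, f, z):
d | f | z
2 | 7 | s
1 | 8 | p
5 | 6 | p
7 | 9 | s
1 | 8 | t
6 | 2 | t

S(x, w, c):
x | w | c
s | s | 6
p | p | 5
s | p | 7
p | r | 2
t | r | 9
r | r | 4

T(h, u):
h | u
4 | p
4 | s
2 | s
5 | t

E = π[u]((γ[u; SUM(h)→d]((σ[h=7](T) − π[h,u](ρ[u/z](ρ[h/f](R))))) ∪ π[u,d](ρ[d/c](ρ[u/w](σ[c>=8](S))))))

Subexpression sizes:
  T → 4
  σ[h=7](T) → 0
  R → 6
  ρ[h/f](R) → 6
  ρ[u/z](ρ[h/f](R)) → 6
  π[h,u](ρ[u/z](ρ[h/f](R))) → 6
  (σ[h=7](T) − π[h,u](ρ[u/z](ρ[h/f](R)))) → 0
  γ[u; SUM(h)→d]((σ[h=7](T) − π[h,u](ρ[u/z](ρ[h/f](R))))) → 0
  S → 6
  σ[c>=8](S) → 1
  ρ[u/w](σ[c>=8](S)) → 1
  ρ[d/c](ρ[u/w](σ[c>=8](S))) → 1
  π[u,d](ρ[d/c](ρ[u/w](σ[c>=8](S)))) → 1
  (γ[u; SUM(h)→d]((σ[h=7](T) − π[h,u](ρ[u/z](ρ[h/f](R))))) ∪ π[u,d](ρ[d/c](ρ[u/w](σ[c>=8](S))))) → 1
  π[u]((γ[u; SUM(h)→d]((σ[h=7](T) − π[h,u](ρ[u/z](ρ[h/f](R))))) ∪ π[u,d](ρ[d/c](ρ[u/w](σ[c>=8](S)))))) → 1

|E| = 1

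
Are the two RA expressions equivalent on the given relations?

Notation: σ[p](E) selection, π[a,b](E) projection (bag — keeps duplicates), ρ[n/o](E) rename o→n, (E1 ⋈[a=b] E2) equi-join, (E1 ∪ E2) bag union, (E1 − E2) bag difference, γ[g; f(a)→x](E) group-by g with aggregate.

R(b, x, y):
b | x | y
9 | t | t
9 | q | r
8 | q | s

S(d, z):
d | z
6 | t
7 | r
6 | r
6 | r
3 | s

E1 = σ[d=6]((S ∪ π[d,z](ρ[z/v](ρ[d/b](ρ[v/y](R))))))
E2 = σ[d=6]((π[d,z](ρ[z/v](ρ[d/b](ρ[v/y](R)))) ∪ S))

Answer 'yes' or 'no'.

E1 subexpression sizes:
  S → 5
  R → 3
  ρ[v/y](R) → 3
  ρ[d/b](ρ[v/y](R)) → 3
  ρ[z/v](ρ[d/b](ρ[v/y](R))) → 3
  π[d,z](ρ[z/v](ρ[d/b](ρ[v/y](R)))) → 3
  (S ∪ π[d,z](ρ[z/v](ρ[d/b](ρ[v/y](R))))) → 8
  σ[d=6]((S ∪ π[d,z](ρ[z/v](ρ[d/b](ρ[v/y](R)))))) → 3
E2 subexpression sizes:
  R → 3
  ρ[v/y](R) → 3
  ρ[d/b](ρ[v/y](R)) → 3
  ρ[z/v](ρ[d/b](ρ[v/y](R))) → 3
  π[d,z](ρ[z/v](ρ[d/b](ρ[v/y](R)))) → 3
  S → 5
  (π[d,z](ρ[z/v](ρ[d/b](ρ[v/y](R)))) ∪ S) → 8
  σ[d=6]((π[d,z](ρ[z/v](ρ[d/b](ρ[v/y](R)))) ∪ S)) → 3

E1 and E2 produce the same multiset:
d | z
6 | r
6 | r
6 | t

yes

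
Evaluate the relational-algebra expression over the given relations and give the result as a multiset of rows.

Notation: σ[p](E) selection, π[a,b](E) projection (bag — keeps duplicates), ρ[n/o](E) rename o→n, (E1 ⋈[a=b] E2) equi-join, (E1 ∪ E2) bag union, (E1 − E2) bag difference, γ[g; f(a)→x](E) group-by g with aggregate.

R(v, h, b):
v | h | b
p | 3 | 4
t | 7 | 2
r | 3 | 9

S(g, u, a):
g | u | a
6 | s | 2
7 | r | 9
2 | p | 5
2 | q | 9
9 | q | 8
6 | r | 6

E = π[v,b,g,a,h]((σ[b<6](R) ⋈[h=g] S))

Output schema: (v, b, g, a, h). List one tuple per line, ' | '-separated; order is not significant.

Stepwise |·|:
  R → 3
  σ[b<6](R) → 2
  S → 6
  (σ[b<6](R) ⋈[h=g] S) → 1
  π[v,b,g,a,h]((σ[b<6](R) ⋈[h=g] S)) → 1

== RESULT ==
v | b | g | a | h
t | 2 | 7 | 9 | 7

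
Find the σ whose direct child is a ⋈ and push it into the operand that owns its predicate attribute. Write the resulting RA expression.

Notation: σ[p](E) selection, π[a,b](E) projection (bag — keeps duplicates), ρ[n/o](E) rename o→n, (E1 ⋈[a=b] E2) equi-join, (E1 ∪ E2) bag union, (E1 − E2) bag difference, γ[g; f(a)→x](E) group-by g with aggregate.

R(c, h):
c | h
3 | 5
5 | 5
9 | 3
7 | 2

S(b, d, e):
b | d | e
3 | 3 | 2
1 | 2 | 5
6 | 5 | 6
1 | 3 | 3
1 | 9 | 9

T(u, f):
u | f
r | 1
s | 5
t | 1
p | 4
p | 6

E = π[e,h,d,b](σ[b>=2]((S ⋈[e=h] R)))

σ filters on b, owned by the left side.
E' = π[e,h,d,b]((σ[b>=2](S) ⋈[e=h] R))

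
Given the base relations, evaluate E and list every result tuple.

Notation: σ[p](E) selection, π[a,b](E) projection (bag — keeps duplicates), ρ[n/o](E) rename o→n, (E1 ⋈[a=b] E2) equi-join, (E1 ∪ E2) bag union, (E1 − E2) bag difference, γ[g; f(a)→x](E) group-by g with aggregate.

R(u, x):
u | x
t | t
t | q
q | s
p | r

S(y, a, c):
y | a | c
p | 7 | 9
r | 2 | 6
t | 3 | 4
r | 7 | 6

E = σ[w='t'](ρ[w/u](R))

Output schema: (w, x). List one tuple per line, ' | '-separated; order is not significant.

Per-node cardinality:
  R → 4
  ρ[w/u](R) → 4
  σ[w='t'](ρ[w/u](R)) → 2

== RESULT ==
w | x
t | q
t | t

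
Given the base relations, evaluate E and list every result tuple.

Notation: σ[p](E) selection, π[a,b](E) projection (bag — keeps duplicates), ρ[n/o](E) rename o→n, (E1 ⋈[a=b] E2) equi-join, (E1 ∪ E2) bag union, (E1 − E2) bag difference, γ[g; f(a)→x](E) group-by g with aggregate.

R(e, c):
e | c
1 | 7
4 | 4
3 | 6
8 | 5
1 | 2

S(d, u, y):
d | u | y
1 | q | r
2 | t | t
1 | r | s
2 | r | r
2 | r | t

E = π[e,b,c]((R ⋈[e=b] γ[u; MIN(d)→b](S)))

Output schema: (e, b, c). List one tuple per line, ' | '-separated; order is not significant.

Row counts bottom-up:
  R → 5
  S → 5
  γ[u; MIN(d)→b](S) → 3
  (R ⋈[e=b] γ[u; MIN(d)→b](S)) → 4
  π[e,b,c]((R ⋈[e=b] γ[u; MIN(d)→b](S))) → 4

== RESULT ==
e | b | c
1 | 1 | 2
1 | 1 | 2
1 | 1 | 7
1 | 1 | 7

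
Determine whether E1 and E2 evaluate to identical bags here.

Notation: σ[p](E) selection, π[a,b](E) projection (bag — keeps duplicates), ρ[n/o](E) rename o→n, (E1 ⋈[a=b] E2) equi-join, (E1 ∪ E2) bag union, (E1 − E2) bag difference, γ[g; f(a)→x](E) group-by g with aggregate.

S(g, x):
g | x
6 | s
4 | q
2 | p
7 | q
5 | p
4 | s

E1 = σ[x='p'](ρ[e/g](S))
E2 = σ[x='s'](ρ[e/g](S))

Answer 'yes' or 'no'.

E1 subexpression sizes:
  S → 6
  ρ[e/g](S) → 6
  σ[x='p'](ρ[e/g](S)) → 2
E2 subexpression sizes:
  S → 6
  ρ[e/g](S) → 6
  σ[x='s'](ρ[e/g](S)) → 2

E1 result:
e | x
2 | p
5 | p
E2 result:
e | x
4 | s
6 | s
Witness: (4, 's') appears 0× in E1 but 1× in E2.

no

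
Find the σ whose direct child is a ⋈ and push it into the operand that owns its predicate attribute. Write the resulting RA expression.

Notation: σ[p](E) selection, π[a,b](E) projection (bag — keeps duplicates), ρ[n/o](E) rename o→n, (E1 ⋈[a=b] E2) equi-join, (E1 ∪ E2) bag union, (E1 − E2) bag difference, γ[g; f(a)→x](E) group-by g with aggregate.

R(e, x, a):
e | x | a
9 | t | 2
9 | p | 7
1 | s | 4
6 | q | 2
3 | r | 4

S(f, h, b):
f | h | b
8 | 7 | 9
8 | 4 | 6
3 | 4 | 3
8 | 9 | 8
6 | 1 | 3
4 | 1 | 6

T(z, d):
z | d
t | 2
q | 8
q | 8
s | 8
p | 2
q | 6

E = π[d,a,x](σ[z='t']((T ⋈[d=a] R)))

σ filters on z, owned by the left side.
E' = π[d,a,x]((σ[z='t'](T) ⋈[d=a] R))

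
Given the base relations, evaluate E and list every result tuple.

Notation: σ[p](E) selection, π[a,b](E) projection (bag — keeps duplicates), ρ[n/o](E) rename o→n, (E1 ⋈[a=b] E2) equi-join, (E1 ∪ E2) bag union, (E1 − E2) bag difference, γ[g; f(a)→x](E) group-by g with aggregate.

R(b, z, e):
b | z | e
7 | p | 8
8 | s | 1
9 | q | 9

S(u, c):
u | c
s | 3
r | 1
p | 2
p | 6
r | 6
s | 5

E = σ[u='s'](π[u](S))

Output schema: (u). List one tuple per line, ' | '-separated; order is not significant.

Per-node cardinality:
  S → 6
  π[u](S) → 6
  σ[u='s'](π[u](S)) → 2

== RESULT ==
u
s
s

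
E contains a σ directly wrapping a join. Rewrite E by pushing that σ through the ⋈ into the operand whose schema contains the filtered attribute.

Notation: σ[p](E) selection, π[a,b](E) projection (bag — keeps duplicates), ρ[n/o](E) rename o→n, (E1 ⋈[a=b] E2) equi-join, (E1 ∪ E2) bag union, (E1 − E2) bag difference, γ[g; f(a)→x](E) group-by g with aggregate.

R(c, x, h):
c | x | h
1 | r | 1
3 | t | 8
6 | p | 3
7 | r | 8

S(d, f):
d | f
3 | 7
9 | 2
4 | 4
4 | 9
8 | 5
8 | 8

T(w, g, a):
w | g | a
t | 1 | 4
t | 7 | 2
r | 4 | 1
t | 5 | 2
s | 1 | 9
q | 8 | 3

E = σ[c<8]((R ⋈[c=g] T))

σ filters on c, owned by the left side.
E' = (σ[c<8](R) ⋈[c=g] T)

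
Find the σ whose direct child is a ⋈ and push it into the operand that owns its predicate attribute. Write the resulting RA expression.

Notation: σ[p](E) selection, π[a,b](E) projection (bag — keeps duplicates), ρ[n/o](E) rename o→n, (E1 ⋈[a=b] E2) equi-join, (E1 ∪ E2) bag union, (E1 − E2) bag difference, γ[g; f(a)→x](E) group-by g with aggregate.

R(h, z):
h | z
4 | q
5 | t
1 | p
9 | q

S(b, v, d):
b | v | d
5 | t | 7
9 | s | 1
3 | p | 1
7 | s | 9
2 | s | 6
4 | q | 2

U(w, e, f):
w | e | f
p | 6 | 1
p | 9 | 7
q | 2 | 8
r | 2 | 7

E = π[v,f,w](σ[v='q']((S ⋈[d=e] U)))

σ filters on v, owned by the left side.
E' = π[v,f,w]((σ[v='q'](S) ⋈[d=e] U))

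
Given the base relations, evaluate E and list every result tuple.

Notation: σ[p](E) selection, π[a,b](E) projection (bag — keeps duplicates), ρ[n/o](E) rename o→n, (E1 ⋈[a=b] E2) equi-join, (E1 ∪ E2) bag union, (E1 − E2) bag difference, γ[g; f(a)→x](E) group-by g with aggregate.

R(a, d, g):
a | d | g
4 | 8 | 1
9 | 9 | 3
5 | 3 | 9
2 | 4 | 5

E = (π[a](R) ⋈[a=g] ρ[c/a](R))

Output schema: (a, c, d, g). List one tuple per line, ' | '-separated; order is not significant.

Row counts bottom-up:
  R → 4
  π[a](R) → 4
  R → 4
  ρ[c/a](R) → 4
  (π[a](R) ⋈[a=g] ρ[c/a](R)) → 2

== RESULT ==
a | c | d | g
5 | 2 | 4 | 5
9 | 5 | 3 | 9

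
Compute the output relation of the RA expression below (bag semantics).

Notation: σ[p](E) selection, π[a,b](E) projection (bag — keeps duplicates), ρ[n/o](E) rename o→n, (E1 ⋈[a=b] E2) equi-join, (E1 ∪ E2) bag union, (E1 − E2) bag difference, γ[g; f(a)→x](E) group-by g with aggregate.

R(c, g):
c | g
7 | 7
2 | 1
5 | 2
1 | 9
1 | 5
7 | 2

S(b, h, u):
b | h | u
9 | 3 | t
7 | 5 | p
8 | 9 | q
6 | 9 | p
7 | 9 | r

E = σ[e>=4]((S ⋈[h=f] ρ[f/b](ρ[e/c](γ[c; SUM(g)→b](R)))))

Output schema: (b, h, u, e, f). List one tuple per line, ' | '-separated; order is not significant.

Row counts bottom-up:
  S → 5
  R → 6
  γ[c; SUM(g)→b](R) → 4
  ρ[e/c](γ[c; SUM(g)→b](R)) → 4
  ρ[f/b](ρ[e/c](γ[c; SUM(g)→b](R))) → 4
  (S ⋈[h=f] ρ[f/b](ρ[e/c](γ[c; SUM(g)→b](R)))) → 3
  σ[e>=4]((S ⋈[h=f] ρ[f/b](ρ[e/c](γ[c; SUM(g)→b](R))))) → 3

== RESULT ==
b | h | u | e | f
6 | 9 | p | 7 | 9
7 | 9 | r | 7 | 9
8 | 9 | q | 7 | 9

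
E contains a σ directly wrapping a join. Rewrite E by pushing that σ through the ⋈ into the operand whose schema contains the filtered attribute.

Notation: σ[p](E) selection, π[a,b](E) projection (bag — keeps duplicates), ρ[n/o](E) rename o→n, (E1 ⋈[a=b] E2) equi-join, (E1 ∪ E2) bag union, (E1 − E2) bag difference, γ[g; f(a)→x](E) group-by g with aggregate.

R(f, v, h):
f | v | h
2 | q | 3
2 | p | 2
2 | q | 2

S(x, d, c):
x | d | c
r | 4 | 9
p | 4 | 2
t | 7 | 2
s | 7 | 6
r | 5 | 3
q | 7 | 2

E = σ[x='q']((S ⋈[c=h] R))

σ filters on x, owned by the left side.
E' = (σ[x='q'](S) ⋈[c=h] R)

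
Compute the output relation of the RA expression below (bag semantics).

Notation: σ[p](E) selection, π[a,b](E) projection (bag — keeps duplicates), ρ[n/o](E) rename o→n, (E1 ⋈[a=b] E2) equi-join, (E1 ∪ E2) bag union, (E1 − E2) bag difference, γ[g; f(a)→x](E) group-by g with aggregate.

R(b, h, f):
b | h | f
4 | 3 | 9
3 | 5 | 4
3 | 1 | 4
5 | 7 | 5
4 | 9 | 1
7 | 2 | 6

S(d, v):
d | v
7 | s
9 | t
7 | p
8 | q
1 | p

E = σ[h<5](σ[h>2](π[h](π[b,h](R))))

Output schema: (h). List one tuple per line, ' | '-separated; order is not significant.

Per-node cardinality:
  R → 6
  π[b,h](R) → 6
  π[h](π[b,h](R)) → 6
  σ[h>2](π[h](π[b,h](R))) → 4
  σ[h<5](σ[h>2](π[h](π[b,h](R)))) → 1

== RESULT ==
h
3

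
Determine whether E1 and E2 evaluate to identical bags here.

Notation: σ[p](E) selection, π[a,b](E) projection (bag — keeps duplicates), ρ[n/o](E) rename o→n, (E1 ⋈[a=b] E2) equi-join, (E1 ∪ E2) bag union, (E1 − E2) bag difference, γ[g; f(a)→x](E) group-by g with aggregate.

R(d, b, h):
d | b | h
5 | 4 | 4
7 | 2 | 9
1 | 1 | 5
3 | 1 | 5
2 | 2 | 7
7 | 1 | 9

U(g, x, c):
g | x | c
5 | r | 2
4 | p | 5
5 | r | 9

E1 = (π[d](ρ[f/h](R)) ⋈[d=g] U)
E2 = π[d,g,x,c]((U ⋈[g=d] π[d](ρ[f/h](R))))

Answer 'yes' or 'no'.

E1 row counts bottom-up:
  R → 6
  ρ[f/h](R) → 6
  π[d](ρ[f/h](R)) → 6
  U → 3
  (π[d](ρ[f/h](R)) ⋈[d=g] U) → 2
E2 row counts bottom-up:
  U → 3
  R → 6
  ρ[f/h](R) → 6
  π[d](ρ[f/h](R)) → 6
  (U ⋈[g=d] π[d](ρ[f/h](R))) → 2
  π[d,g,x,c]((U ⋈[g=d] π[d](ρ[f/h](R)))) → 2

E1 and E2 produce the same multiset:
d | g | x | c
5 | 5 | r | 2
5 | 5 | r | 9

yes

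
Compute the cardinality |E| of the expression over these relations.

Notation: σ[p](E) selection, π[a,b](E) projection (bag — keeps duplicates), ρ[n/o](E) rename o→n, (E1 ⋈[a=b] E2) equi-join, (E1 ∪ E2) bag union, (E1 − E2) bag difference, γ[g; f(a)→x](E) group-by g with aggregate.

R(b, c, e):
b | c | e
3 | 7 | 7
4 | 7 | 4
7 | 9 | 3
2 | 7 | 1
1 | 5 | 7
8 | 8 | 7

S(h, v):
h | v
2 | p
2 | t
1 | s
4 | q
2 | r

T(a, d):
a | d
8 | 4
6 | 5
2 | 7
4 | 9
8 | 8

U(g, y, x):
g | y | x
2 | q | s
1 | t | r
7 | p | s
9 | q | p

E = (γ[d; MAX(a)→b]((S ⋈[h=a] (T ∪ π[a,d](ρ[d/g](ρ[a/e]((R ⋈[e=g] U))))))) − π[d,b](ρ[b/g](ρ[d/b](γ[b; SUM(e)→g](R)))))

Subexpression sizes:
  S → 5
  T → 5
  R → 6
  U → 4
  (R ⋈[e=g] U) → 4
  ρ[a/e]((R ⋈[e=g] U)) → 4
  ρ[d/g](ρ[a/e]((R ⋈[e=g] U))) → 4
  π[a,d](ρ[d/g](ρ[a/e]((R ⋈[e=g] U)))) → 4
  (T ∪ π[a,d](ρ[d/g](ρ[a/e]((R ⋈[e=g] U))))) → 9
  (S ⋈[h=a] (T ∪ π[a,d](ρ[d/g](ρ[a/e]((R ⋈[e=g] U)))))) → 5
  γ[d; MAX(a)→b]((S ⋈[h=a] (T ∪ π[a,d](ρ[d/g](ρ[a/e]((R ⋈[e=g] U))))))) → 3
  R → 6
  γ[b; SUM(e)→g](R) → 6
  ρ[d/b](γ[b; SUM(e)→g](R)) → 6
  ρ[b/g](ρ[d/b](γ[b; SUM(e)→g](R))) → 6
  π[d,b](ρ[b/g](ρ[d/b](γ[b; SUM(e)→g](R)))) → 6
  (γ[d; MAX(a)→b]((S ⋈[h=a] (T ∪ π[a,d](ρ[d/g](ρ[a/e]((R ⋈[e=g] U))))))) − π[d,b](ρ[b/g](ρ[d/b](γ[b; SUM(e)→g](R))))) → 3

|E| = 3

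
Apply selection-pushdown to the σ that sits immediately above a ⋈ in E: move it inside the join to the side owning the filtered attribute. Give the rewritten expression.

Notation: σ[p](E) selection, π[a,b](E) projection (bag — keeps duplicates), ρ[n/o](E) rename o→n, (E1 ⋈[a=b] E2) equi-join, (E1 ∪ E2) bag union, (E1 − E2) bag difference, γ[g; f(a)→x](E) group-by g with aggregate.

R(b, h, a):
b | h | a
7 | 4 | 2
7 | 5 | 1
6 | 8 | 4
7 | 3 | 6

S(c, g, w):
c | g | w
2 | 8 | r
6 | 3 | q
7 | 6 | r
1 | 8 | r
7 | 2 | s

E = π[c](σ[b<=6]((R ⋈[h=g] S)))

σ filters on b, owned by the left side.
E' = π[c]((σ[b<=6](R) ⋈[h=g] S))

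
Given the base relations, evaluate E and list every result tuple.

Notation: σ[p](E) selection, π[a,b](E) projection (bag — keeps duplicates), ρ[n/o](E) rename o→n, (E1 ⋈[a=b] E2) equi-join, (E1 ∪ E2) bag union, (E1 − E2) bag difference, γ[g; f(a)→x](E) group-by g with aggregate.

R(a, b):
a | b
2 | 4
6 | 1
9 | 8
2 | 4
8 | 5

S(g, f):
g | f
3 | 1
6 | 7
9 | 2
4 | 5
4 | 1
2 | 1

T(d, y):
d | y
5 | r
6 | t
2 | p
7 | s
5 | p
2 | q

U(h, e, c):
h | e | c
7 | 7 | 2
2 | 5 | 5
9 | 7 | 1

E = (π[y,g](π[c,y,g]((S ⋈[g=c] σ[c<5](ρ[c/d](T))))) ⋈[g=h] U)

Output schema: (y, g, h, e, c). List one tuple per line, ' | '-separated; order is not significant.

Stepwise |·|:
  S → 6
  T → 6
  ρ[c/d](T) → 6
  σ[c<5](ρ[c/d](T)) → 2
  (S ⋈[g=c] σ[c<5](ρ[c/d](T))) → 2
  π[c,y,g]((S ⋈[g=c] σ[c<5](ρ[c/d](T)))) → 2
  π[y,g](π[c,y,g]((S ⋈[g=c] σ[c<5](ρ[c/d](T))))) → 2
  U → 3
  (π[y,g](π[c,y,g]((S ⋈[g=c] σ[c<5](ρ[c/d](T))))) ⋈[g=h] U) → 2

== RESULT ==
y | g | h | e | c
p | 2 | 2 | 5 | 5
q | 2 | 2 | 5 | 5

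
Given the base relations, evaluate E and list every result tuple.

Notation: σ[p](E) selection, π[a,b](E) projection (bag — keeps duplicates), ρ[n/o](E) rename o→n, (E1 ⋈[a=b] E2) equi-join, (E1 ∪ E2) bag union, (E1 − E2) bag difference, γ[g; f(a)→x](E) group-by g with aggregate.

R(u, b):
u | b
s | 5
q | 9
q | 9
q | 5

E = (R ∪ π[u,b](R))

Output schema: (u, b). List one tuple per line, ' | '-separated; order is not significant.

Stepwise |·|:
  R → 4
  R → 4
  π[u,b](R) → 4
  (R ∪ π[u,b](R)) → 8

== RESULT ==
u | b
q | 5
q | 5
q | 9
q | 9
q | 9
q | 9
s | 5
s | 5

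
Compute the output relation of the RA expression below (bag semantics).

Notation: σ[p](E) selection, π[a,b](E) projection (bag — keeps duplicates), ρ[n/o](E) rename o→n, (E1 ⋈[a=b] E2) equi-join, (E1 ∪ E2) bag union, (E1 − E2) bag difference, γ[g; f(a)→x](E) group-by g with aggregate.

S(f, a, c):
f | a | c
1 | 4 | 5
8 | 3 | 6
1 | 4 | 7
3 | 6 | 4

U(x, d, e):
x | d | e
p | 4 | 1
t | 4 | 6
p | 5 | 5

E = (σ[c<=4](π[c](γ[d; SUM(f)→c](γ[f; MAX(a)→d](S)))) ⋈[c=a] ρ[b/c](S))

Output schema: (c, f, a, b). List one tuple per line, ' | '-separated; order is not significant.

Subexpression sizes:
  S → 4
  γ[f; MAX(a)→d](S) → 3
  γ[d; SUM(f)→c](γ[f; MAX(a)→d](S)) → 3
  π[c](γ[d; SUM(f)→c](γ[f; MAX(a)→d](S))) → 3
  σ[c<=4](π[c](γ[d; SUM(f)→c](γ[f; MAX(a)→d](S)))) → 2
  S → 4
  ρ[b/c](S) → 4
  (σ[c<=4](π[c](γ[d; SUM(f)→c](γ[f; MAX(a)→d](S)))) ⋈[c=a] ρ[b/c](S)) → 1

== RESULT ==
c | f | a | b
3 | 8 | 3 | 6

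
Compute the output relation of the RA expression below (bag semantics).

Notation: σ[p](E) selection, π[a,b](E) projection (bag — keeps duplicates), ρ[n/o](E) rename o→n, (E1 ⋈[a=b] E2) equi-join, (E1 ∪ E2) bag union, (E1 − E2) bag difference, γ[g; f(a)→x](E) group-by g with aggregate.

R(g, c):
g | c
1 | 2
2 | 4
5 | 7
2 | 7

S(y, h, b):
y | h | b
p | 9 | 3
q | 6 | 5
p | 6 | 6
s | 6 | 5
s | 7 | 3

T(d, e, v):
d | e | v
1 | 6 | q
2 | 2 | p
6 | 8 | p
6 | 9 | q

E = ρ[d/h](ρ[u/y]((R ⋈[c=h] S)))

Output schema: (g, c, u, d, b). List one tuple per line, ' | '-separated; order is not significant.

Row counts bottom-up:
  R → 4
  S → 5
  (R ⋈[c=h] S) → 2
  ρ[u/y]((R ⋈[c=h] S)) → 2
  ρ[d/h](ρ[u/y]((R ⋈[c=h] S))) → 2

== RESULT ==
g | c | u | d | b
2 | 7 | s | 7 | 3
5 | 7 | s | 7 | 3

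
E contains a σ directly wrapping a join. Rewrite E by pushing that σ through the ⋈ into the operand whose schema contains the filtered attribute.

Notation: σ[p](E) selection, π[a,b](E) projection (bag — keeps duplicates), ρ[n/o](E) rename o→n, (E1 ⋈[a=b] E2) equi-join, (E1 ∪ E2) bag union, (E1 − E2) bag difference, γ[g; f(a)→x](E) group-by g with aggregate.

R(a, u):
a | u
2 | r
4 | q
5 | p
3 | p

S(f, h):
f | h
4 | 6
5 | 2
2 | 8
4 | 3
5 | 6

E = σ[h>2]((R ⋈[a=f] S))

σ filters on h, owned by the right side.
E' = (R ⋈[a=f] σ[h>2](S))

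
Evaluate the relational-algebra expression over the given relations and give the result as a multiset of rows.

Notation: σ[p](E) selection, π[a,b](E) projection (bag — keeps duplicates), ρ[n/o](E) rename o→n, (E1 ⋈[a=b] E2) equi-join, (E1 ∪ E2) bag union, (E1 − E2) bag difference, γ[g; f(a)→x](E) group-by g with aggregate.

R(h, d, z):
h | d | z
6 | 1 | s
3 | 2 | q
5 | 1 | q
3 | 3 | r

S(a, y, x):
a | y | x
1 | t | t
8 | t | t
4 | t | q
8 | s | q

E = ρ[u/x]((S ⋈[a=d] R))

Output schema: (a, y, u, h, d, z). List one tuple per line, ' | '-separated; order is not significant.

Row counts bottom-up:
  S → 4
  R → 4
  (S ⋈[a=d] R) → 2
  ρ[u/x]((S ⋈[a=d] R)) → 2

== RESULT ==
a | y | u | h | d | z
1 | t | t | 5 | 1 | q
1 | t | t | 6 | 1 | s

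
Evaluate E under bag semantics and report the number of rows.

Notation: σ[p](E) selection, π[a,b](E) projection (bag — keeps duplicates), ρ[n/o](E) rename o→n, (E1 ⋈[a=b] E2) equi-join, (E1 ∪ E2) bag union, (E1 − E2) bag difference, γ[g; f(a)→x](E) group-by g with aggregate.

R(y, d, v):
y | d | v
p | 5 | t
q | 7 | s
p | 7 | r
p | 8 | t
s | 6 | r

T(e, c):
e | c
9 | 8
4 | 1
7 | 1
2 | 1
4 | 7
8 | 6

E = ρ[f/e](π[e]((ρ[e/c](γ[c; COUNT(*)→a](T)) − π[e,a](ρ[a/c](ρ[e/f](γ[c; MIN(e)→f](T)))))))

Stepwise |·|:
  T → 6
  γ[c; COUNT(*)→a](T) → 4
  ρ[e/c](γ[c; COUNT(*)→a](T)) → 4
  T → 6
  γ[c; MIN(e)→f](T) → 4
  ρ[e/f](γ[c; MIN(e)→f](T)) → 4
  ρ[a/c](ρ[e/f](γ[c; MIN(e)→f](T))) → 4
  π[e,a](ρ[a/c](ρ[e/f](γ[c; MIN(e)→f](T)))) → 4
  (ρ[e/c](γ[c; COUNT(*)→a](T)) − π[e,a](ρ[a/c](ρ[e/f](γ[c; MIN(e)→f](T))))) → 4
  π[e]((ρ[e/c](γ[c; COUNT(*)→a](T)) − π[e,a](ρ[a/c](ρ[e/f](γ[c; MIN(e)→f](T)))))) → 4
  ρ[f/e](π[e]((ρ[e/c](γ[c; COUNT(*)→a](T)) − π[e,a](ρ[a/c](ρ[e/f](γ[c; MIN(e)→f](T))))))) → 4

|E| = 4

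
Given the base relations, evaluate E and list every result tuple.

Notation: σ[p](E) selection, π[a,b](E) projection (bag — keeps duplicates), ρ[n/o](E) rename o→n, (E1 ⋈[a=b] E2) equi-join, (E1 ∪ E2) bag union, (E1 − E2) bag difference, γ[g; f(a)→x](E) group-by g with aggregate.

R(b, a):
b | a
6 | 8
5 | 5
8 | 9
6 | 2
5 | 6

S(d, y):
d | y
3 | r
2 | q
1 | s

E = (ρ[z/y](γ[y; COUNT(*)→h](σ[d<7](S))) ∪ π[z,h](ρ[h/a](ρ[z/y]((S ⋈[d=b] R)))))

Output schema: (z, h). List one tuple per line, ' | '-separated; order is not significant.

Row counts bottom-up:
  S → 3
  σ[d<7](S) → 3
  γ[y; COUNT(*)→h](σ[d<7](S)) → 3
  ρ[z/y](γ[y; COUNT(*)→h](σ[d<7](S))) → 3
  S → 3
  R → 5
  (S ⋈[d=b] R) → 0
  ρ[z/y]((S ⋈[d=b] R)) → 0
  ρ[h/a](ρ[z/y]((S ⋈[d=b] R))) → 0
  π[z,h](ρ[h/a](ρ[z/y]((S ⋈[d=b] R)))) → 0
  (ρ[z/y](γ[y; COUNT(*)→h](σ[d<7](S))) ∪ π[z,h](ρ[h/a](ρ[z/y]((S ⋈[d=b] R))))) → 3

== RESULT ==
z | h
q | 1
r | 1
s | 1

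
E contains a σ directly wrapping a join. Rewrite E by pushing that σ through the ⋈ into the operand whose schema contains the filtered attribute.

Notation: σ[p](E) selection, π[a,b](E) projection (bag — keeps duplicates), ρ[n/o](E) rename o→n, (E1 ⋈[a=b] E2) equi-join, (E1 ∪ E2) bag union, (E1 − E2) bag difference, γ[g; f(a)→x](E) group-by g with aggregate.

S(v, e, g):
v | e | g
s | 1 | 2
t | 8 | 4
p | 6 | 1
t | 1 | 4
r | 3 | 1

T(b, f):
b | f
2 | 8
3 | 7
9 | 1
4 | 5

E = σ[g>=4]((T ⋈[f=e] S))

σ filters on g, owned by the right side.
E' = (T ⋈[f=e] σ[g>=4](S))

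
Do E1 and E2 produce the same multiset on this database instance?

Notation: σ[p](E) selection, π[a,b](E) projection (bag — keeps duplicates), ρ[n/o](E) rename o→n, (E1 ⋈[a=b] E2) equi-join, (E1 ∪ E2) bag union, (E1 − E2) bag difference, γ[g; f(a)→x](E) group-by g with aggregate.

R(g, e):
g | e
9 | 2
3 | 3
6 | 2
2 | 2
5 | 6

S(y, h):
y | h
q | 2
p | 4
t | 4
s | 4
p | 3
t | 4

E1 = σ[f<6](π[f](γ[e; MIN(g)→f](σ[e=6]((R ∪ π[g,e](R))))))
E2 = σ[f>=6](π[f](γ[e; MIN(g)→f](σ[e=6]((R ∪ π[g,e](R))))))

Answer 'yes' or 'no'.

E1 per-node cardinality:
  R → 5
  R → 5
  π[g,e](R) → 5
  (R ∪ π[g,e](R)) → 10
  σ[e=6]((R ∪ π[g,e](R))) → 2
  γ[e; MIN(g)→f](σ[e=6]((R ∪ π[g,e](R)))) → 1
  π[f](γ[e; MIN(g)→f](σ[e=6]((R ∪ π[g,e](R))))) → 1
  σ[f<6](π[f](γ[e; MIN(g)→f](σ[e=6]((R ∪ π[g,e](R)))))) → 1
E2 per-node cardinality:
  R → 5
  R → 5
  π[g,e](R) → 5
  (R ∪ π[g,e](R)) → 10
  σ[e=6]((R ∪ π[g,e](R))) → 2
  γ[e; MIN(g)→f](σ[e=6]((R ∪ π[g,e](R)))) → 1
  π[f](γ[e; MIN(g)→f](σ[e=6]((R ∪ π[g,e](R))))) → 1
  σ[f>=6](π[f](γ[e; MIN(g)→f](σ[e=6]((R ∪ π[g,e](R)))))) → 0

E1 result:
f
5
E2 result:
f
(0 rows)
Witness: (5,) appears 1× in E1 but 0× in E2.

no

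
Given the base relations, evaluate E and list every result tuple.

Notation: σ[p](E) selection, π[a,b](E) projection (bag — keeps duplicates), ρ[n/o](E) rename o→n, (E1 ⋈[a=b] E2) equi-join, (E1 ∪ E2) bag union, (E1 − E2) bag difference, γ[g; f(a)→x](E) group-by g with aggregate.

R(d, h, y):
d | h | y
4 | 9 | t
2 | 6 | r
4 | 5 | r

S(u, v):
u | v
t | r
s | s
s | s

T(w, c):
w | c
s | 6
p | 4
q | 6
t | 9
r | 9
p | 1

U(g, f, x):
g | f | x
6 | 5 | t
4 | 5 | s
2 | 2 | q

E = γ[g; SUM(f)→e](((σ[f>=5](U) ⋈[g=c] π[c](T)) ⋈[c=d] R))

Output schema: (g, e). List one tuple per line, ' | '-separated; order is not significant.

Subexpression sizes:
  U → 3
  σ[f>=5](U) → 2
  T → 6
  π[c](T) → 6
  (σ[f>=5](U) ⋈[g=c] π[c](T)) → 3
  R → 3
  ((σ[f>=5](U) ⋈[g=c] π[c](T)) ⋈[c=d] R) → 2
  γ[g; SUM(f)→e](((σ[f>=5](U) ⋈[g=c] π[c](T)) ⋈[c=d] R)) → 1

== RESULT ==
g | e
4 | 10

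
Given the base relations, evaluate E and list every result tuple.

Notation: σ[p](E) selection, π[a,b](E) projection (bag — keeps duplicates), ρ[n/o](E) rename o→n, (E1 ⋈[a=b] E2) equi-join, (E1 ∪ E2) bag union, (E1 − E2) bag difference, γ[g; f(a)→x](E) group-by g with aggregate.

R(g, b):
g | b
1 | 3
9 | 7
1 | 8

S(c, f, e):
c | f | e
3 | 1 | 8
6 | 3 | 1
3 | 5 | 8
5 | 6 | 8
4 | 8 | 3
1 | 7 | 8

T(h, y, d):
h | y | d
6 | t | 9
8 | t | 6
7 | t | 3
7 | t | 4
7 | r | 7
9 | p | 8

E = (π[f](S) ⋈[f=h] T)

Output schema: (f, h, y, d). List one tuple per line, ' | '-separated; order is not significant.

Stepwise |·|:
  S → 6
  π[f](S) → 6
  T → 6
  (π[f](S) ⋈[f=h] T) → 5

== RESULT ==
f | h | y | d
6 | 6 | t | 9
7 | 7 | r | 7
7 | 7 | t | 3
7 | 7 | t | 4
8 | 8 | t | 6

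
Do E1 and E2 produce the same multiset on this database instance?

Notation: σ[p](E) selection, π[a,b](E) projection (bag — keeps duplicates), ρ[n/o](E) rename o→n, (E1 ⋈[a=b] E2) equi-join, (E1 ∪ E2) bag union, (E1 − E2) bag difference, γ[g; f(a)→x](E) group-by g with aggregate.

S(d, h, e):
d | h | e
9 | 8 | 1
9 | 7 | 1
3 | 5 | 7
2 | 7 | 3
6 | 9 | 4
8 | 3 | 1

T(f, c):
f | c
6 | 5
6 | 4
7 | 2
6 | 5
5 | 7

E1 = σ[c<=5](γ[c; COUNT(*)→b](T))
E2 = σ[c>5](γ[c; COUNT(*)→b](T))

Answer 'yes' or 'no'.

E1 per-node cardinality:
  T → 5
  γ[c; COUNT(*)→b](T) → 4
  σ[c<=5](γ[c; COUNT(*)→b](T)) → 3
E2 per-node cardinality:
  T → 5
  γ[c; COUNT(*)→b](T) → 4
  σ[c>5](γ[c; COUNT(*)→b](T)) → 1

E1 result:
c | b
2 | 1
4 | 1
5 | 2
E2 result:
c | b
7 | 1
Witness: (4, 1) appears 1× in E1 but 0× in E2.

no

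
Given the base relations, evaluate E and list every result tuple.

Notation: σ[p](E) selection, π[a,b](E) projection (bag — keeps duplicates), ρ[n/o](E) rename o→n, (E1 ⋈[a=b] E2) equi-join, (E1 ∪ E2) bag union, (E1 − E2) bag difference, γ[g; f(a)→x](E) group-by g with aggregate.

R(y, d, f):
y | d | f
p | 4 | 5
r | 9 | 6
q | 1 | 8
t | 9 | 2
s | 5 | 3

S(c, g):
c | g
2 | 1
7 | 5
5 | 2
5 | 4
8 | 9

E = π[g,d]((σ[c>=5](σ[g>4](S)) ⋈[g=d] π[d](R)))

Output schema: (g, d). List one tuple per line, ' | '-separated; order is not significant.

Subexpression sizes:
  S → 5
  σ[g>4](S) → 2
  σ[c>=5](σ[g>4](S)) → 2
  R → 5
  π[d](R) → 5
  (σ[c>=5](σ[g>4](S)) ⋈[g=d] π[d](R)) → 3
  π[g,d]((σ[c>=5](σ[g>4](S)) ⋈[g=d] π[d](R))) → 3

== RESULT ==
g | d
5 | 5
9 | 9
9 | 9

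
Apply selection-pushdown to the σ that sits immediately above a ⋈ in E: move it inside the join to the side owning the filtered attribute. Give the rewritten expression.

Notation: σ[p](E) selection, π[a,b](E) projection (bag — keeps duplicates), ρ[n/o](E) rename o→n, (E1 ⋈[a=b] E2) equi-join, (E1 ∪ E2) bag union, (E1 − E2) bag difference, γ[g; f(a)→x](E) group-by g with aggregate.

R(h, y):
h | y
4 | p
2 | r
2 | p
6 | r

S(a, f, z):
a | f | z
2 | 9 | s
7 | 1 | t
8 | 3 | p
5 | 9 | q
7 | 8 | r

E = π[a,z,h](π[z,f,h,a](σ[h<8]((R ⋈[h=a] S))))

σ filters on h, owned by the left side.
E' = π[a,z,h](π[z,f,h,a]((σ[h<8](R) ⋈[h=a] S)))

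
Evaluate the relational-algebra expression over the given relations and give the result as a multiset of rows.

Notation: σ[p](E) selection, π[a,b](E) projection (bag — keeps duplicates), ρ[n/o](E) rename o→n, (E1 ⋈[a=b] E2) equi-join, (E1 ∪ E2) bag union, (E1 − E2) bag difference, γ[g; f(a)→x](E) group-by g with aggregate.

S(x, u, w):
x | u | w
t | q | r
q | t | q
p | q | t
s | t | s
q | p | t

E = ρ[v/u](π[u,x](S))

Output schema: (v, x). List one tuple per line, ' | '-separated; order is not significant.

Stepwise |·|:
  S → 5
  π[u,x](S) → 5
  ρ[v/u](π[u,x](S)) → 5

== RESULT ==
v | x
p | q
q | p
q | t
t | q
t | s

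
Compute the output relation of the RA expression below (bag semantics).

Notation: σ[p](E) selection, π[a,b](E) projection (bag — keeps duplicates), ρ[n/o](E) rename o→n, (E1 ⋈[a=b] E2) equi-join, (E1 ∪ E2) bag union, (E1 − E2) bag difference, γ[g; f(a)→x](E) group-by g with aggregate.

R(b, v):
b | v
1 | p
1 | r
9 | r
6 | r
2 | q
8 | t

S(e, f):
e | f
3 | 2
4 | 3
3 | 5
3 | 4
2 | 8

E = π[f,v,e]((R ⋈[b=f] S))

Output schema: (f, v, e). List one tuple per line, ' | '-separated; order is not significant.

Per-node cardinality:
  R → 6
  S → 5
  (R ⋈[b=f] S) → 2
  π[f,v,e]((R ⋈[b=f] S)) → 2

== RESULT ==
f | v | e
2 | q | 3
8 | t | 2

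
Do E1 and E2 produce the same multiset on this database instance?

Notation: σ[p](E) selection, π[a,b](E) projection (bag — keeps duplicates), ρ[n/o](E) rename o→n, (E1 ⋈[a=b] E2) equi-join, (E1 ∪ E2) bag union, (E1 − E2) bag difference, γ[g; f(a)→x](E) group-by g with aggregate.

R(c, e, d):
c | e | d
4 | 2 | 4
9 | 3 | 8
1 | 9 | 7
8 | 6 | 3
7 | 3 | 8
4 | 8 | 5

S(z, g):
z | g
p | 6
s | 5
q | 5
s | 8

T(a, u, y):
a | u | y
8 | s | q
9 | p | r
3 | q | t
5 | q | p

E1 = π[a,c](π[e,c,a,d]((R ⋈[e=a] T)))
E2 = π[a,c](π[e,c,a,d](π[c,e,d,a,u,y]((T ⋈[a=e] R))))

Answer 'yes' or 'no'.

E1 subexpression sizes:
  R → 6
  T → 4
  (R ⋈[e=a] T) → 4
  π[e,c,a,d]((R ⋈[e=a] T)) → 4
  π[a,c](π[e,c,a,d]((R ⋈[e=a] T))) → 4
E2 subexpression sizes:
  T → 4
  R → 6
  (T ⋈[a=e] R) → 4
  π[c,e,d,a,u,y]((T ⋈[a=e] R)) → 4
  π[e,c,a,d](π[c,e,d,a,u,y]((T ⋈[a=e] R))) → 4
  π[a,c](π[e,c,a,d](π[c,e,d,a,u,y]((T ⋈[a=e] R)))) → 4

E1 and E2 produce the same multiset:
a | c
3 | 7
3 | 9
8 | 4
9 | 1

yes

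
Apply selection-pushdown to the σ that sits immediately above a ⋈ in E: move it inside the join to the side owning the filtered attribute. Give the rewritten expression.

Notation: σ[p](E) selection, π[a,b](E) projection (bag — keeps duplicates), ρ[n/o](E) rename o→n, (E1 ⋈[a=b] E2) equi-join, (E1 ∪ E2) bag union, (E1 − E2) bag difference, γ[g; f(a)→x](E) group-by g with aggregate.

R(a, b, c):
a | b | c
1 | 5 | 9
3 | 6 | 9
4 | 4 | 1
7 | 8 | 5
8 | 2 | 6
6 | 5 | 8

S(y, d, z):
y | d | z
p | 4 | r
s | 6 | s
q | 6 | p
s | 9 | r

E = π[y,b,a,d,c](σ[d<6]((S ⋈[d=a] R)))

σ filters on d, owned by the left side.
E' = π[y,b,a,d,c]((σ[d<6](S) ⋈[d=a] R))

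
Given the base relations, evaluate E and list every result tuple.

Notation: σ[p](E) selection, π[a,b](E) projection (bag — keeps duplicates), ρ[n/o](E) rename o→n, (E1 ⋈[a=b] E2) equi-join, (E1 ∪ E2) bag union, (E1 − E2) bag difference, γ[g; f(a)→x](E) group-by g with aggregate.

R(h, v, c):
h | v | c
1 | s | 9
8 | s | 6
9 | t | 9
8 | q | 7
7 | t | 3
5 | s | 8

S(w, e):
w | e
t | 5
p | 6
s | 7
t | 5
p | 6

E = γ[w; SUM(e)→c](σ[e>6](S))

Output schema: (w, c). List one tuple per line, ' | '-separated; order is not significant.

Stepwise |·|:
  S → 5
  σ[e>6](S) → 1
  γ[w; SUM(e)→c](σ[e>6](S)) → 1

== RESULT ==
w | c
s | 7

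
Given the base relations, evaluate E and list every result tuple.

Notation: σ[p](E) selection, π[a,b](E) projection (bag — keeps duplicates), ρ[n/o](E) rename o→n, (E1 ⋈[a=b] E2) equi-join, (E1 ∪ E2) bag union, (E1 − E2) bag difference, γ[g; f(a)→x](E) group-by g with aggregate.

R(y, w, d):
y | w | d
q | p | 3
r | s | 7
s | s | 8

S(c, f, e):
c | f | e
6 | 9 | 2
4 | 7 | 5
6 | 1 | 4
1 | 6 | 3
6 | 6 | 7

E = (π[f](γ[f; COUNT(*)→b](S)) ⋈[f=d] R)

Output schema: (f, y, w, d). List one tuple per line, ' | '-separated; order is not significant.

Subexpression sizes:
  S → 5
  γ[f; COUNT(*)→b](S) → 4
  π[f](γ[f; COUNT(*)→b](S)) → 4
  R → 3
  (π[f](γ[f; COUNT(*)→b](S)) ⋈[f=d] R) → 1

== RESULT ==
f | y | w | d
7 | r | s | 7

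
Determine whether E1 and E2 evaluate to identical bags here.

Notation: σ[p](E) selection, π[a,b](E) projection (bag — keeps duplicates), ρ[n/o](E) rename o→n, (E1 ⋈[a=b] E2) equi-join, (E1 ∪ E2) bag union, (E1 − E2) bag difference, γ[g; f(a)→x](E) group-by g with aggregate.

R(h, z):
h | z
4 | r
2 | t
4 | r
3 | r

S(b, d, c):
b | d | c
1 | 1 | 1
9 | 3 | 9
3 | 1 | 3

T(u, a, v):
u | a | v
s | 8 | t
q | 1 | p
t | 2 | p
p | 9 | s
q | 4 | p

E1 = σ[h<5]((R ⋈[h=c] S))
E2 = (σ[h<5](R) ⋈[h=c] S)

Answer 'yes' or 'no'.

E1 per-node cardinality:
  R → 4
  S → 3
  (R ⋈[h=c] S) → 1
  σ[h<5]((R ⋈[h=c] S)) → 1
E2 per-node cardinality:
  R → 4
  σ[h<5](R) → 4
  S → 3
  (σ[h<5](R) ⋈[h=c] S) → 1

E1 and E2 produce the same multiset:
h | z | b | d | c
3 | r | 3 | 1 | 3

yes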